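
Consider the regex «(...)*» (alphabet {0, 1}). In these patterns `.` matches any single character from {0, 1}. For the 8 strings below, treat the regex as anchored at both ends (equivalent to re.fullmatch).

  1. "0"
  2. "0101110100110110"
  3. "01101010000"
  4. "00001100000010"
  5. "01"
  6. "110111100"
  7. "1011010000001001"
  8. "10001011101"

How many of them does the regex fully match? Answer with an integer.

1 → no match
2 → no match
3 → no match
4 → no match
5 → no match
6 → match
7 → no match
8 → no match
Total matched: 1

1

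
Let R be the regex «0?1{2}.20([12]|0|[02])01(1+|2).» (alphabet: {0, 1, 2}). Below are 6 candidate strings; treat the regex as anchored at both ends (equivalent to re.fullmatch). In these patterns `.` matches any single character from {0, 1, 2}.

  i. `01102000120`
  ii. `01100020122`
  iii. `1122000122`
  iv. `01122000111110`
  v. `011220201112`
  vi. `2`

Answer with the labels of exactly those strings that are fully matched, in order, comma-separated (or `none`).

i, iii, iv, v

i → match
ii → no match
iii → match
iv → match
v → match
vi → no match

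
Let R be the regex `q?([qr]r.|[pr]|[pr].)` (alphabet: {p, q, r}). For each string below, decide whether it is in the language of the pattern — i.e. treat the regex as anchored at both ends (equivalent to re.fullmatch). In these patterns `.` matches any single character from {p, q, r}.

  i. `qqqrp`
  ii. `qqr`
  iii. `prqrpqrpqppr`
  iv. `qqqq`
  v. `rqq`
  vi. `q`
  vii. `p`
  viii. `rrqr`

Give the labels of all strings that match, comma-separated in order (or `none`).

vii

i → no match
ii → no match
iii → no match
iv → no match
v → no match
vi → no match
vii → match
viii → no match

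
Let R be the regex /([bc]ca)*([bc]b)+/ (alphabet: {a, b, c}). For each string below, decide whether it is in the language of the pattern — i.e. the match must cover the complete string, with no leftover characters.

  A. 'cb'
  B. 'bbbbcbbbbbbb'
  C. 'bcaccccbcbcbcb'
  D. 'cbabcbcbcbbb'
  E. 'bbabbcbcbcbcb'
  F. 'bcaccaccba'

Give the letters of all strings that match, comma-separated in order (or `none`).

A → match
B → match
C → no match
D → no match
E → no match
F → no match — must end with 'b'

A, B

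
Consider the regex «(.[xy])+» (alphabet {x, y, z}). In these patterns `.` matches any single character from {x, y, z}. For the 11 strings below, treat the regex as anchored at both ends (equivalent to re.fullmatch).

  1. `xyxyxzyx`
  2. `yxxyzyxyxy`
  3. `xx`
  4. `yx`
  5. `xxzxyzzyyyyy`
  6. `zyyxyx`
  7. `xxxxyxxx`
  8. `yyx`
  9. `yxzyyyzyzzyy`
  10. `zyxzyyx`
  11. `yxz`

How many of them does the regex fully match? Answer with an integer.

1 → no match
2 → match
3 → match
4 → match
5 → no match
6 → match
7 → match
8 → no match
9 → no match
10 → no match
11 → no match
Total matched: 5

5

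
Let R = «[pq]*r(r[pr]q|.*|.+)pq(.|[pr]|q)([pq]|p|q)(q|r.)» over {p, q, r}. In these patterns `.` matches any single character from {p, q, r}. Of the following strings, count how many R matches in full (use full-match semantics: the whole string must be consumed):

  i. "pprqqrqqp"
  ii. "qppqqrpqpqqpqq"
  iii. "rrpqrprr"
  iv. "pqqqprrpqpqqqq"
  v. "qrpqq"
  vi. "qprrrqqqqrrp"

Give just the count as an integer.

2

i → no match
ii → no match
iii → match
iv → match
v → no match
vi → no match
Total matched: 2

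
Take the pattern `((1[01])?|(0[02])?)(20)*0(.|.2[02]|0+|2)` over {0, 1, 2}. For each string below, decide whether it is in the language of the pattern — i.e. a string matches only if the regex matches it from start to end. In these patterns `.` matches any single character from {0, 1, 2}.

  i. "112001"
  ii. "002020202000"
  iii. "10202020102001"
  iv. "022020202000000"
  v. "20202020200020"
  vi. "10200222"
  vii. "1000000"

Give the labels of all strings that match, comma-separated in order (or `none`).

i, ii, iv, v, vi, vii

i. "112001" → match
ii. "002020202000" → match
iii → no match
iv → match
v → match
vi. "10200222" → match
vii. "1000000" → match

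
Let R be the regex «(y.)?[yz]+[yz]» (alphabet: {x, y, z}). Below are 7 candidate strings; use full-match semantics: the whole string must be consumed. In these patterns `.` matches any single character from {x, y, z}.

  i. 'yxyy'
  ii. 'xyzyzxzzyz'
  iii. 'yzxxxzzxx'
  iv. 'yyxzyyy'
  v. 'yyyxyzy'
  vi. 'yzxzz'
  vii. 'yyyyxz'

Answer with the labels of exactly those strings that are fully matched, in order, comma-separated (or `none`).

i → match
ii → no match
iii → no match
iv → no match
v → no match
vi → no match
vii → no match

i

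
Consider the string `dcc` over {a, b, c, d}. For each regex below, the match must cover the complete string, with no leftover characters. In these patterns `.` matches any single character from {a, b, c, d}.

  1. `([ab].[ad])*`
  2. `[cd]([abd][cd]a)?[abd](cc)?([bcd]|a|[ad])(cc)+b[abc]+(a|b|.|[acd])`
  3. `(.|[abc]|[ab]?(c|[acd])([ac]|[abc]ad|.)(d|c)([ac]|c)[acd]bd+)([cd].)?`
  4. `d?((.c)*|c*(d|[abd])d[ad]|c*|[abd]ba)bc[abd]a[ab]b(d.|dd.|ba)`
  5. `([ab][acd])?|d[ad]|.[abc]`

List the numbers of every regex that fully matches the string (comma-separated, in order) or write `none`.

1 → no match
2 → no match
3 → match
4 → no match
5 → no match

3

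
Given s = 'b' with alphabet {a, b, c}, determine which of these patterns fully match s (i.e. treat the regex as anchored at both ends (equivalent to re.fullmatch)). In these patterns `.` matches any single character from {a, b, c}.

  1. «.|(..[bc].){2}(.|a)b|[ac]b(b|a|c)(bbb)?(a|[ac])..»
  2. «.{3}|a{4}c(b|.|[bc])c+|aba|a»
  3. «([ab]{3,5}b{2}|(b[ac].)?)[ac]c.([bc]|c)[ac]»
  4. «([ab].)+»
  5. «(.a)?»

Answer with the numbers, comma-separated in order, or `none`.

1 → match
2 → no match
3 → no match
4 → no match
5 → no match

1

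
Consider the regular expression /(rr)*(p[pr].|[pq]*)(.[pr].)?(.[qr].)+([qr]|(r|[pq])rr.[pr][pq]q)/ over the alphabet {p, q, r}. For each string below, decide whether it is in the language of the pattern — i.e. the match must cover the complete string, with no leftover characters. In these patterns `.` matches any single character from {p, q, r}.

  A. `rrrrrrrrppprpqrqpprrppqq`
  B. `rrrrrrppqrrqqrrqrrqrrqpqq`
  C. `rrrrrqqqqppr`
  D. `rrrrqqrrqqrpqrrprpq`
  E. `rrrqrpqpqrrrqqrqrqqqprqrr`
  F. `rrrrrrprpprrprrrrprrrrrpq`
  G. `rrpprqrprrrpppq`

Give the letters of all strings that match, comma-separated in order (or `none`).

A → match
B → match
C. `rrrrrqqqqppr` → no match
D → match
E → no match
F → match
G → match

A, B, D, F, G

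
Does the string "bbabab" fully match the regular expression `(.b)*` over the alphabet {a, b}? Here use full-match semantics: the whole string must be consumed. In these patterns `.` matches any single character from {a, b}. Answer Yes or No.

Yes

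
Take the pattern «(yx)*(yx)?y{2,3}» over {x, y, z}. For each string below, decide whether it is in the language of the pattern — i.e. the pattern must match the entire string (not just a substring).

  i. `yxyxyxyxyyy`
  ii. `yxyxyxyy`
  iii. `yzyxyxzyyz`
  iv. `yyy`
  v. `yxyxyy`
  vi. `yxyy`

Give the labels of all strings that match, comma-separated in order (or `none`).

i → match
ii → match
iii → no match — must end with `y`
iv → match
v → match
vi → match

i, ii, iv, v, vi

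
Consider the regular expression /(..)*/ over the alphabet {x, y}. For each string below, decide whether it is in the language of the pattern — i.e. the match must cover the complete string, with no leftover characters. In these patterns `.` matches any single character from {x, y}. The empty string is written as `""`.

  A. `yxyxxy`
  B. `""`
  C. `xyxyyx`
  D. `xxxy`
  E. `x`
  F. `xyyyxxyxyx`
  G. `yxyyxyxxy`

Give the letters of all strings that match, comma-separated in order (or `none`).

A, B, C, D, F

A → match
B → match
C → match
D → match
E → no match
F → match
G → no match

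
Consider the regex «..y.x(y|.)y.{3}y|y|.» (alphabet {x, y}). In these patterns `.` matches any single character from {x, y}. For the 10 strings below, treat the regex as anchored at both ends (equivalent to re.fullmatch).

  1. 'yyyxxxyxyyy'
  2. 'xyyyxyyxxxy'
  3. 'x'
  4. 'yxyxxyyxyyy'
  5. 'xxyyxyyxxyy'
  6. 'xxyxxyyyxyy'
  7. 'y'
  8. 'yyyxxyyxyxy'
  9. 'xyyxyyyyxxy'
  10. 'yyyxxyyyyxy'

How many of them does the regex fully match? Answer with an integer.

1 → match
2 → match
3 → match
4 → match
5 → match
6 → match
7 → match
8 → match
9 → no match
10 → match
Total matched: 9

9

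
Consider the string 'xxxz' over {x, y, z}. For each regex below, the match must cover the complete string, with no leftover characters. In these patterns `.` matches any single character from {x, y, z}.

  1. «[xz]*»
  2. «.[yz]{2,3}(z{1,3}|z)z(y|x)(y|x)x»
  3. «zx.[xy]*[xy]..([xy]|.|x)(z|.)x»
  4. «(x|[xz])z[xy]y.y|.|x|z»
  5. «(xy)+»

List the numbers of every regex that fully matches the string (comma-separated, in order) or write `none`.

1

1 → match
2 → no match — must end with 'x'
3 → no match — must start with 'zx'
4 → no match
5 → no match — must start with 'xy'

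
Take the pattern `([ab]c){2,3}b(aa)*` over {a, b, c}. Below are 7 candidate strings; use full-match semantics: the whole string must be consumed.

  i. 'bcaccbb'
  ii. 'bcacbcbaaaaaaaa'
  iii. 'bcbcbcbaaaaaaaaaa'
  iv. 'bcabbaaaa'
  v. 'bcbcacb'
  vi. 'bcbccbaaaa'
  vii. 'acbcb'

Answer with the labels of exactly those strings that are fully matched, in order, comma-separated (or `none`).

i → no match
ii → match
iii → match
iv → no match
v → match
vi → no match
vii → match

ii, iii, v, vii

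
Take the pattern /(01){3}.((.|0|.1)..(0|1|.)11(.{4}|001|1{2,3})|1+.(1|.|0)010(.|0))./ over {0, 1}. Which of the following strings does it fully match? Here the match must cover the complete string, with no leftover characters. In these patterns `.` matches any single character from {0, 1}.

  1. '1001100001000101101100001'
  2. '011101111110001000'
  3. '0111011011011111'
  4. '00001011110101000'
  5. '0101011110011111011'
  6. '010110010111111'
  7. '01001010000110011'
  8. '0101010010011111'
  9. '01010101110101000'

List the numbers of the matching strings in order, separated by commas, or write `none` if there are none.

5, 8, 9

1 → no match — must start with '01'
2 → no match
3 → no match
4 → no match — must start with '01'
5 → match
6 → no match
7 → no match
8 → match
9 → match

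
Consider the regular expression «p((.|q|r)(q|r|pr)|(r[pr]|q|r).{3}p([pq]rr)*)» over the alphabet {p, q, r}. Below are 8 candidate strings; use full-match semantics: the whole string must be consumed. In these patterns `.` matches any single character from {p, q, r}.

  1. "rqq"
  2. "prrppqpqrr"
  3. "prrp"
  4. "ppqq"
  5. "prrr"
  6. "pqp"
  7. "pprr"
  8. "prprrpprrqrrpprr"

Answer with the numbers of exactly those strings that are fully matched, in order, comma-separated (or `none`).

1. "rqq" → no match — must start with "p"
2. "prrppqpqrr" → match
3. "prrp" → no match
4. "ppqq" → no match
5. "prrr" → no match
6. "pqp" → no match
7. "pprr" → no match
8 → no match

2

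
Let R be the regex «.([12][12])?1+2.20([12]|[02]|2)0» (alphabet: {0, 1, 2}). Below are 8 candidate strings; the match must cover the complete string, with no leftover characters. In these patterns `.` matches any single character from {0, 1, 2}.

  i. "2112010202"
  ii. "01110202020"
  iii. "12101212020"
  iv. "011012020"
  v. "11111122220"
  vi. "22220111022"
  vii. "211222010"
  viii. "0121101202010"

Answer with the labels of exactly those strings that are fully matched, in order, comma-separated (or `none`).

i → no match — must end with "0"
ii → no match
iii → no match
iv → no match
v → no match
vi → no match — must end with "0"
vii → match
viii → no match

vii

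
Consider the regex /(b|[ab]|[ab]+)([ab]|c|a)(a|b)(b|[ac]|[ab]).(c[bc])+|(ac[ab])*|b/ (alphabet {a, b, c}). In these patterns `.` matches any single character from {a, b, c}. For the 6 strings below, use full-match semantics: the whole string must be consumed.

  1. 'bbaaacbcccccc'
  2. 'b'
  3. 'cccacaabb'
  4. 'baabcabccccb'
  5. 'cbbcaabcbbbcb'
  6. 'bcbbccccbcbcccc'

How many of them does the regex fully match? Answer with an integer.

4

1 → match
2 → match
3 → no match
4 → match
5 → no match
6 → match
Total matched: 4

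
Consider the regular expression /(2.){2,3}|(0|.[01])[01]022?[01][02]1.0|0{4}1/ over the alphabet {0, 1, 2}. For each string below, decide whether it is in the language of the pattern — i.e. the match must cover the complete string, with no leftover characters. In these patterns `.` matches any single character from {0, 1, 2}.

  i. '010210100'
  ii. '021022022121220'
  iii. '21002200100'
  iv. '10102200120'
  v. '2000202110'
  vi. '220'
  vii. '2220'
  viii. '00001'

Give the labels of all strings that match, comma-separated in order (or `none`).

i → match
ii → no match
iii → match
iv → match
v → match
vi → no match
vii → match
viii → match

i, iii, iv, v, vii, viii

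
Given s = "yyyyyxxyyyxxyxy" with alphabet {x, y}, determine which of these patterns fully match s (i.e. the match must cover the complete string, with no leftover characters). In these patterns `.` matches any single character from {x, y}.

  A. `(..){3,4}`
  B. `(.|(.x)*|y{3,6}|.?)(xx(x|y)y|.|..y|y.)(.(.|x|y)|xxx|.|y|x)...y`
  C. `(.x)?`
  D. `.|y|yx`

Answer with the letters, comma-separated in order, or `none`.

B

A → no match
B → match
C → no match
D → no match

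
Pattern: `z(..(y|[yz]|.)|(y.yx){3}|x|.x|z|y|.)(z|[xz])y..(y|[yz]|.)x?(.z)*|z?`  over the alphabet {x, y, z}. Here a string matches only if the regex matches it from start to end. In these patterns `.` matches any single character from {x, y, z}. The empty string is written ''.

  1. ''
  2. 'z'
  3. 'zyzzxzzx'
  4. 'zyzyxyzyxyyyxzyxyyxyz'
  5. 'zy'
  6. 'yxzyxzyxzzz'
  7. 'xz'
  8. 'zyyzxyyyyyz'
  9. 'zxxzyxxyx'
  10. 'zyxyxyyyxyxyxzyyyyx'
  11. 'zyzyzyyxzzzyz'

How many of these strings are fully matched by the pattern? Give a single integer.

7

1 → match
2 → match
3 → no match
4 → match
5 → no match
6 → no match
7 → no match
8 → match
9 → match
10 → match
11 → match
Total matched: 7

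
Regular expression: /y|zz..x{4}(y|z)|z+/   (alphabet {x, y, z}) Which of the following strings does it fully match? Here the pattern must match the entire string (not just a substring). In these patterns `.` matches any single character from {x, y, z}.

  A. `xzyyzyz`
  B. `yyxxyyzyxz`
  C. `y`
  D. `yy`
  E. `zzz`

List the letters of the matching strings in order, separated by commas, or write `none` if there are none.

C, E

A → no match
B → no match
C → match
D → no match
E → match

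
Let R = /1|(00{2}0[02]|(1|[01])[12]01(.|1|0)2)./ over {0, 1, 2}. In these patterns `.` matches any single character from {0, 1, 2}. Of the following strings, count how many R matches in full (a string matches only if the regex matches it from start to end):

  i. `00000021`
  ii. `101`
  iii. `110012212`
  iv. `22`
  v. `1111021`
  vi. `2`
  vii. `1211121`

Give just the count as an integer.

i → no match
ii → no match
iii → no match
iv → no match
v → no match
vi → no match
vii → no match
Total matched: 0

0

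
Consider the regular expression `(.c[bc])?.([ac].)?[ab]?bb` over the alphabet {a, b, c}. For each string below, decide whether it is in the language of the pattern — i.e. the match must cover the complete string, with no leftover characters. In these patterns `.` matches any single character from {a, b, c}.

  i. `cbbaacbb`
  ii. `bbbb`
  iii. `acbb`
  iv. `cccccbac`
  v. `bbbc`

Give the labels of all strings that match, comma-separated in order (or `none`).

i → no match
ii → match
iii → no match
iv → no match — must end with `bb`
v → no match — must end with `bb`

ii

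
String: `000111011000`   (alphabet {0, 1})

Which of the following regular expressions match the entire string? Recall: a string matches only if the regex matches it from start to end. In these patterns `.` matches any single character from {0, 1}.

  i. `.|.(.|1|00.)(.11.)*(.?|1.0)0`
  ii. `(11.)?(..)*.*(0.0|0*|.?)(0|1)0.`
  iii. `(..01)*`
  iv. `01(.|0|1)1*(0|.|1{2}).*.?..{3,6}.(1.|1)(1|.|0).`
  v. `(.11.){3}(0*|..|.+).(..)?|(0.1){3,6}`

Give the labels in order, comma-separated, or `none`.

i, ii

i → match
ii → match
iii → no match
iv → no match — must start with `01`
v → no match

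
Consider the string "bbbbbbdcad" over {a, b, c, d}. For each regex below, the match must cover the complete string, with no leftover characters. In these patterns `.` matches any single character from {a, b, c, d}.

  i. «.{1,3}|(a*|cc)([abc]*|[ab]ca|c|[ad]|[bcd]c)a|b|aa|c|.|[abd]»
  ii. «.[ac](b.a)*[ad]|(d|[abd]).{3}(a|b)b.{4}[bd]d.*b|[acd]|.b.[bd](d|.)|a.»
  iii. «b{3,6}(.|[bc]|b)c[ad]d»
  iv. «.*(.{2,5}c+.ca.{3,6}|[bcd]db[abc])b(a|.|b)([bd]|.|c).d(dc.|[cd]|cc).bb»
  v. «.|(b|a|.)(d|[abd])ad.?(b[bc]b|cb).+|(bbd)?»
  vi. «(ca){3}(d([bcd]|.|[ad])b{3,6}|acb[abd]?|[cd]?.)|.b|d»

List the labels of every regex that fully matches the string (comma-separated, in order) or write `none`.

i → no match
ii → no match
iii → match
iv → no match — must end with "bb"
v → no match
vi → no match

iii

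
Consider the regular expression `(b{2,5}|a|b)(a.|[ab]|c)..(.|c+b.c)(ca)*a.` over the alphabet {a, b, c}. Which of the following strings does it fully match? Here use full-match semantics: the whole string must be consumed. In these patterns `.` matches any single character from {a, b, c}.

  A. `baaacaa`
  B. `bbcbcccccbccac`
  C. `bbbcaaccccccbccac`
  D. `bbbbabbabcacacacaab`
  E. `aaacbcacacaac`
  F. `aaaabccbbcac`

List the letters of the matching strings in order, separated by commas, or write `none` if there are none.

A → match
B → match
C → match
D → match
E → match
F → match

A, B, C, D, E, F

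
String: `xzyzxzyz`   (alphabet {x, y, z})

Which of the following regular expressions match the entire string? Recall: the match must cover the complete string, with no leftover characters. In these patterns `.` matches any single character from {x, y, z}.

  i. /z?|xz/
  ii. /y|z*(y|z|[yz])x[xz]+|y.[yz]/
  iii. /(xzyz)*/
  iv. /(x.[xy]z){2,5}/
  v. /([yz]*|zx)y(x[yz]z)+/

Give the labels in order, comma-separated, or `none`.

i → no match
ii → no match
iii → match
iv → match
v → no match

iii, iv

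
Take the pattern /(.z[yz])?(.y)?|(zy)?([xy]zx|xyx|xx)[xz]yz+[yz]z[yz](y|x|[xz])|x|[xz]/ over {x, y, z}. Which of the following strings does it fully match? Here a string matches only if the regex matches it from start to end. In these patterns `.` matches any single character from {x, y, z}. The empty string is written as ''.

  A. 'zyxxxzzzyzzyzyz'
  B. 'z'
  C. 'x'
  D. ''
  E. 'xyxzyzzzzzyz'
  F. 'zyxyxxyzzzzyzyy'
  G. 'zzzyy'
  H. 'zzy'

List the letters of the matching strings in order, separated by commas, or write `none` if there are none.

B, C, D, E, F, G, H

A → no match
B. 'z' → match
C. 'x' → match
D. '' → match
E. 'xyxzyzzzzzyz' → match
F → match
G. 'zzzyy' → match
H. 'zzy' → match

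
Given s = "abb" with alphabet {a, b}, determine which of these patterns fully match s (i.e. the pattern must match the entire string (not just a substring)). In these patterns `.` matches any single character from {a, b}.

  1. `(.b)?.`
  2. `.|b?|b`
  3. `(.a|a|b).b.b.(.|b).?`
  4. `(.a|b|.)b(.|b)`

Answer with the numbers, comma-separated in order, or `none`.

1, 4

1 → match
2 → no match
3 → no match
4 → match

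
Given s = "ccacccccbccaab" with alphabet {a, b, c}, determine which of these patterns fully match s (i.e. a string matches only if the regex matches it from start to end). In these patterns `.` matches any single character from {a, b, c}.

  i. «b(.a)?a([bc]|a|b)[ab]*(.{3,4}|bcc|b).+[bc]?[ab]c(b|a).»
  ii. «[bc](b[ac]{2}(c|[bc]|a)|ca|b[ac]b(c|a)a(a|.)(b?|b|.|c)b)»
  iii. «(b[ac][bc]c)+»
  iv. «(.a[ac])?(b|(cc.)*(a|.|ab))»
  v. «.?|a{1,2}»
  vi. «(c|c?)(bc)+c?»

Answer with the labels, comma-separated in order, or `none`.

i → no match — must start with "b"
ii → no match
iii → no match — must start with "b"
iv → match
v → no match
vi → no match

iv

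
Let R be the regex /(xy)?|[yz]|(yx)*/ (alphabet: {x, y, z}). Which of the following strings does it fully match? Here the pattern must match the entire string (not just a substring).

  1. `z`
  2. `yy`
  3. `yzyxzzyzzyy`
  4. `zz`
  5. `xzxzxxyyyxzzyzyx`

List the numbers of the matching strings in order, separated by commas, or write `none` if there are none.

1

1 → match
2 → no match
3 → no match
4 → no match
5 → no match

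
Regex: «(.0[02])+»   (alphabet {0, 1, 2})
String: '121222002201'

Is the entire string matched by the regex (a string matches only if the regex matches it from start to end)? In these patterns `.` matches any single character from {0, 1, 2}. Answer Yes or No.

No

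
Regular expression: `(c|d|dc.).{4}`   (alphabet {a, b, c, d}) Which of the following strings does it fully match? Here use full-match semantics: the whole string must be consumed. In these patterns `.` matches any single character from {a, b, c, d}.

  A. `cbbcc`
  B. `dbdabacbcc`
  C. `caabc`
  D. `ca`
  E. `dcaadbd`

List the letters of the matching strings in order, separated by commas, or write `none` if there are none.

A, C, E

A → match
B → no match
C → match
D → no match
E → match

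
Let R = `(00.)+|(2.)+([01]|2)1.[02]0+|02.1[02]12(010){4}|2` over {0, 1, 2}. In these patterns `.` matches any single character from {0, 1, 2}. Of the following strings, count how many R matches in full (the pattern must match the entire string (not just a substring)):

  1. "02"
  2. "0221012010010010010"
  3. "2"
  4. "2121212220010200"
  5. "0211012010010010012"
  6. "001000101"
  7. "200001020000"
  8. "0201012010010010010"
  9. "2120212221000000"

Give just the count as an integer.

1. "02" → no match
2 → match
3. "2" → match
4 → match
5 → no match
6. "001000101" → no match
7. "200001020000" → no match
8 → match
9 → match
Total matched: 5

5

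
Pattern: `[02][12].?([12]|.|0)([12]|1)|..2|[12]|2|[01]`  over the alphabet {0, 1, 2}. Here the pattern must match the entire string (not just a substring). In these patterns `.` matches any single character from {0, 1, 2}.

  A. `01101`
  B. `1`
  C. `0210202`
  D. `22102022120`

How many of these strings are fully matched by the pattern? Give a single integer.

A → match
B → match
C → no match
D → no match
Total matched: 2

2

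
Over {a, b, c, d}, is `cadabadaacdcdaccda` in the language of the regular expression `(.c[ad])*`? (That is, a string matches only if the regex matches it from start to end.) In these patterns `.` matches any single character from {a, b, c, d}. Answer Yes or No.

No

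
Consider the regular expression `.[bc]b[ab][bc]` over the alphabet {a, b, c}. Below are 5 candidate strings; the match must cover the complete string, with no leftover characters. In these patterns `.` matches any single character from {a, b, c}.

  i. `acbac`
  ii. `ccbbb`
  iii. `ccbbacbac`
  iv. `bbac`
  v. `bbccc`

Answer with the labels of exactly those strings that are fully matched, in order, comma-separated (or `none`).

i, ii

i. `acbac` → match
ii. `ccbbb` → match
iii. `ccbbacbac` → no match
iv. `bbac` → no match
v. `bbccc` → no match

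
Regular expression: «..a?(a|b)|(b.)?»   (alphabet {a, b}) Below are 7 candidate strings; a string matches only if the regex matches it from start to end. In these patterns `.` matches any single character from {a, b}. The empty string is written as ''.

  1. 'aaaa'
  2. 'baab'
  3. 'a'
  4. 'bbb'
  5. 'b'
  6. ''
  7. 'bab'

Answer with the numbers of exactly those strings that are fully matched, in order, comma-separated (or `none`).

1, 2, 4, 6, 7

1. 'aaaa' → match
2. 'baab' → match
3. 'a' → no match
4. 'bbb' → match
5. 'b' → no match
6. '' → match
7. 'bab' → match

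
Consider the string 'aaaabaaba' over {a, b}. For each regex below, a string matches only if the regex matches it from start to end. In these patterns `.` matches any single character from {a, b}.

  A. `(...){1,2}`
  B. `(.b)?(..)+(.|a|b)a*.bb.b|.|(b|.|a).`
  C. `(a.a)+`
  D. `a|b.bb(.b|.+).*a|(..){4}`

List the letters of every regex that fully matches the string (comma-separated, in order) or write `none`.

C

A → no match
B → no match
C → match
D → no match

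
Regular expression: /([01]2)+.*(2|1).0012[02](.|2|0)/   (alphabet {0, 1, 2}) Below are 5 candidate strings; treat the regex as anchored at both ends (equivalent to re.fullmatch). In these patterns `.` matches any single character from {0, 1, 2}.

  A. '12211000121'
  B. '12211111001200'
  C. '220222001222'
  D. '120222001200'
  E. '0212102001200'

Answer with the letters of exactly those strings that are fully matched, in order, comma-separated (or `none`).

A → no match
B → match
C → no match
D → match
E → no match

B, D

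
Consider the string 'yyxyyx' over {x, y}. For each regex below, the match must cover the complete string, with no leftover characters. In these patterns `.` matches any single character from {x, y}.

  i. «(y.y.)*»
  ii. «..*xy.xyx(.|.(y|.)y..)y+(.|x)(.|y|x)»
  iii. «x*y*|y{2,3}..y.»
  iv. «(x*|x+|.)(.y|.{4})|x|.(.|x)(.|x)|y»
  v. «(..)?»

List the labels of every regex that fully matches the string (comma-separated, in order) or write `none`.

i → no match
ii → no match
iii → match
iv → no match
v → no match

iii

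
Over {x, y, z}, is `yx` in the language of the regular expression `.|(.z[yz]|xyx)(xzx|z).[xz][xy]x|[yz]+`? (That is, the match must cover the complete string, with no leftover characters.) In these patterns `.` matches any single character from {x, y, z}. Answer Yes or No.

No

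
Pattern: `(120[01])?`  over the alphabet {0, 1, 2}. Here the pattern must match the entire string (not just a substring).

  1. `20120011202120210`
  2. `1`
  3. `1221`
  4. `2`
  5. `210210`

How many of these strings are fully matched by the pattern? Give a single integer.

0

1 → no match
2 → no match
3 → no match
4 → no match
5 → no match
Total matched: 0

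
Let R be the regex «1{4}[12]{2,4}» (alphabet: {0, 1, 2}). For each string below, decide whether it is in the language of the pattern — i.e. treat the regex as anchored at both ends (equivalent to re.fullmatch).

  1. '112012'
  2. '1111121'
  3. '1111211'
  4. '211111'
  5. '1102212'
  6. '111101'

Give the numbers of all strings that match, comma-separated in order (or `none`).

2, 3

1 → no match
2 → match
3 → match
4 → no match — must start with '1'
5 → no match
6 → no match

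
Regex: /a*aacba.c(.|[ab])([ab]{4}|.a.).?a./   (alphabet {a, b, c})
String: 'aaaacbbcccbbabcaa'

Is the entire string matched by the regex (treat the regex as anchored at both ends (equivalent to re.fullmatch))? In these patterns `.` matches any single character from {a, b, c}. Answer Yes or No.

No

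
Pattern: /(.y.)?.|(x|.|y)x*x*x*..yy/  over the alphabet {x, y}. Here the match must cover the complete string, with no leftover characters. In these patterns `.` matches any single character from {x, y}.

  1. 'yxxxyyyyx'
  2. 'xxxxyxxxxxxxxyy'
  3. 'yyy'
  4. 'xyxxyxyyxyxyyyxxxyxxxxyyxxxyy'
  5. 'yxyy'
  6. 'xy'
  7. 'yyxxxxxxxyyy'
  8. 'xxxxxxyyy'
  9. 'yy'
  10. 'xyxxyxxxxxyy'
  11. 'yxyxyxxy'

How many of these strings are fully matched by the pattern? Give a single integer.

1. 'yxxxyyyyx' → no match
2 → no match
3. 'yyy' → no match
4 → no match
5. 'yxyy' → no match
6. 'xy' → no match
7. 'yyxxxxxxxyyy' → no match
8. 'xxxxxxyyy' → match
9. 'yy' → no match
10. 'xyxxyxxxxxyy' → no match
11. 'yxyxyxxy' → no match
Total matched: 1

1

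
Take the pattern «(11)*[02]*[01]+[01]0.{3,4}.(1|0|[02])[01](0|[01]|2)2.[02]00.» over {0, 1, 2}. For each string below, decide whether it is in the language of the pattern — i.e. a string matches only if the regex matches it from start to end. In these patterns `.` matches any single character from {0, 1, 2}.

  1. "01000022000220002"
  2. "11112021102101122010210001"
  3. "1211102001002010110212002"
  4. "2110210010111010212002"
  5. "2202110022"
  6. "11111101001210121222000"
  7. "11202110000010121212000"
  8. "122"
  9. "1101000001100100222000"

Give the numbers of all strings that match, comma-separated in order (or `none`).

1 → match
2 → no match
3 → no match
4 → no match
5 → no match
6 → no match
7 → no match
8 → no match
9 → match

1, 9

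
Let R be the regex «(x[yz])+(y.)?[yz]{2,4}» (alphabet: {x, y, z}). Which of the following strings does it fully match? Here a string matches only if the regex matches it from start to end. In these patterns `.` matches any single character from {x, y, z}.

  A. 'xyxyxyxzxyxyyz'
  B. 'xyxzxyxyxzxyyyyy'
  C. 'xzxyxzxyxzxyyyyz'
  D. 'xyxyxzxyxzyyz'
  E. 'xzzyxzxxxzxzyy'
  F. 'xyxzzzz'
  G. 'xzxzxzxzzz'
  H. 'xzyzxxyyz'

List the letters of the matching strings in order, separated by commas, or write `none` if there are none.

A → match
B → match
C → match
D → match
E → no match
F. 'xyxzzzz' → match
G. 'xzxzxzxzzz' → match
H. 'xzyzxxyyz' → no match

A, B, C, D, F, G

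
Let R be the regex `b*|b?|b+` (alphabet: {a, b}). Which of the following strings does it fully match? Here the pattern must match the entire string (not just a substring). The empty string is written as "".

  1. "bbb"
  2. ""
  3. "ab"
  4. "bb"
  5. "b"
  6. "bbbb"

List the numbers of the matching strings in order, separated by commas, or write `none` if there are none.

1, 2, 4, 5, 6

1. "bbb" → match
2. "" → match
3. "ab" → no match
4. "bb" → match
5. "b" → match
6. "bbbb" → match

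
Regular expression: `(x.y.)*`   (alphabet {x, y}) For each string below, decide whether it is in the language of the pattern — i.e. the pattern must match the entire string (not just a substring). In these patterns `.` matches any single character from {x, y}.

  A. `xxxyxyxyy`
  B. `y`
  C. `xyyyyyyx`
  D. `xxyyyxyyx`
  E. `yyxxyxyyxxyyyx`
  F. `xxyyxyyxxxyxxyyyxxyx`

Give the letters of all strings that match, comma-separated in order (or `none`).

F

A. `xxxyxyxyy` → no match
B. `y` → no match
C. `xyyyyyyx` → no match
D. `xxyyyxyyx` → no match
E → no match
F → match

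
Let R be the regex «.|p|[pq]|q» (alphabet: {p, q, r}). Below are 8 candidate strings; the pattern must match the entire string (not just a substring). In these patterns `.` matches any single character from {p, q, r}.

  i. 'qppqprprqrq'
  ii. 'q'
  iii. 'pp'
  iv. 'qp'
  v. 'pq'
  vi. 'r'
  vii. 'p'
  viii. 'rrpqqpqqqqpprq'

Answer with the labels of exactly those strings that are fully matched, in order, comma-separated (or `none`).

i → no match
ii → match
iii → no match
iv → no match
v → no match
vi → match
vii → match
viii → no match

ii, vi, vii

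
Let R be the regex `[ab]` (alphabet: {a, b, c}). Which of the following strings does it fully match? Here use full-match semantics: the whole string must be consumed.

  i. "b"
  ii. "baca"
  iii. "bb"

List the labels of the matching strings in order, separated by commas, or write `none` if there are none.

i → match
ii → no match
iii → no match

i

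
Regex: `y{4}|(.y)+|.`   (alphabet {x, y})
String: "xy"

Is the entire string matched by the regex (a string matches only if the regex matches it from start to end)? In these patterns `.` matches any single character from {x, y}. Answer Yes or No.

Yes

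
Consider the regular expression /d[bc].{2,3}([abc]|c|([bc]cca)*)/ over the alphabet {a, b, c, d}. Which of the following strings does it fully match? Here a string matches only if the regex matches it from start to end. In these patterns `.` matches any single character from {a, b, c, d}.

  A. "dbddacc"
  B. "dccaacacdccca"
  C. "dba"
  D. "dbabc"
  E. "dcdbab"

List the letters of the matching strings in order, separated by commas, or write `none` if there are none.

A → no match
B → no match
C → no match
D → match
E → match

D, E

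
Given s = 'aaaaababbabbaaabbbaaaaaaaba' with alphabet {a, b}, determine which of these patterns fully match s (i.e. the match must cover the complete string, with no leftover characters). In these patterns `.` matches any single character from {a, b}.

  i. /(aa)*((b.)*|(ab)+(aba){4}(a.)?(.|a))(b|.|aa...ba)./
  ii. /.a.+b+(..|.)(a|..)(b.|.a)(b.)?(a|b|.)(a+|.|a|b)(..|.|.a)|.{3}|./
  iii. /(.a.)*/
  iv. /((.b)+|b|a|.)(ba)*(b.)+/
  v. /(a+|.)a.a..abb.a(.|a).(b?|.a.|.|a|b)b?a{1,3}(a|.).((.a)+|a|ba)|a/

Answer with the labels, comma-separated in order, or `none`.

ii, v

i → no match
ii → match
iii → no match
iv → no match
v → match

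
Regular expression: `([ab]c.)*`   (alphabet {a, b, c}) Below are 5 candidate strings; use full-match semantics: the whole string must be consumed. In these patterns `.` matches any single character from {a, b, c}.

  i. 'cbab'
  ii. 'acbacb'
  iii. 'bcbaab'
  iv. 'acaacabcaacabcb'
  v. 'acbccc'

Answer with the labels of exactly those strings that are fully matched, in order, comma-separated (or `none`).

i → no match
ii → match
iii → no match
iv → match
v → no match

ii, iv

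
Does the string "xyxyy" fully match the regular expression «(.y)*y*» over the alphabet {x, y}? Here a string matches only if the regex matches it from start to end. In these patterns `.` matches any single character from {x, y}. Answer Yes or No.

Yes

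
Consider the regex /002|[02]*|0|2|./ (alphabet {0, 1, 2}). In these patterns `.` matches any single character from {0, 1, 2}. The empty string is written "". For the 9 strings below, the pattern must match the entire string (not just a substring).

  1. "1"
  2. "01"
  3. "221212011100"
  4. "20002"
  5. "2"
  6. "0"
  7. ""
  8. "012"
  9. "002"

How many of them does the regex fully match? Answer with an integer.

6

1. "1" → match
2. "01" → no match
3. "221212011100" → no match
4. "20002" → match
5. "2" → match
6. "0" → match
7. "" → match
8. "012" → no match
9. "002" → match
Total matched: 6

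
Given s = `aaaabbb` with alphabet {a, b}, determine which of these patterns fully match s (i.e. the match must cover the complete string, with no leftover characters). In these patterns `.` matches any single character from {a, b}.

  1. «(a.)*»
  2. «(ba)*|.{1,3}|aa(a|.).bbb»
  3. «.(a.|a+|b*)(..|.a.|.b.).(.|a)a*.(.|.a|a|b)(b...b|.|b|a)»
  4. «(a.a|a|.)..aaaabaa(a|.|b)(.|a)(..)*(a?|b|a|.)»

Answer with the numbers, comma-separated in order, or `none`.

2

1 → no match
2 → match
3 → no match
4 → no match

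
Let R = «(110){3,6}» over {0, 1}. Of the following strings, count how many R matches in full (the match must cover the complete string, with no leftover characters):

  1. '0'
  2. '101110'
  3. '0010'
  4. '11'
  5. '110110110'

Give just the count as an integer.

1. '0' → no match — must start with '110'
2. '101110' → no match — must start with '110'
3. '0010' → no match — must start with '110'
4. '11' → no match — must start with '110'
5. '110110110' → match
Total matched: 1

1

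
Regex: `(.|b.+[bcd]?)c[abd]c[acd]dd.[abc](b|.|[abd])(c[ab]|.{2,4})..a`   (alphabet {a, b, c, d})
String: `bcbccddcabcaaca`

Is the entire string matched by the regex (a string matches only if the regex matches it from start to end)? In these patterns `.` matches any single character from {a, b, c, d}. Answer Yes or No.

Yes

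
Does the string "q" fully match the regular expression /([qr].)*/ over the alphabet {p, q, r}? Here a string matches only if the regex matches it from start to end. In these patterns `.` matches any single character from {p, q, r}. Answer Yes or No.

No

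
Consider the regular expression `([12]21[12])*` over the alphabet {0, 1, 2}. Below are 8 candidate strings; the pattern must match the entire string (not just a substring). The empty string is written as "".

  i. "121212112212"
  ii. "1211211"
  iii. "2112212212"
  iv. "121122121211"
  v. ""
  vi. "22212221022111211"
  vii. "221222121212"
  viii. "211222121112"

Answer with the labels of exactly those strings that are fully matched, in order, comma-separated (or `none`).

i → match
ii → no match
iii → no match
iv → match
v → match
vi → no match
vii → match
viii → no match

i, iv, v, vii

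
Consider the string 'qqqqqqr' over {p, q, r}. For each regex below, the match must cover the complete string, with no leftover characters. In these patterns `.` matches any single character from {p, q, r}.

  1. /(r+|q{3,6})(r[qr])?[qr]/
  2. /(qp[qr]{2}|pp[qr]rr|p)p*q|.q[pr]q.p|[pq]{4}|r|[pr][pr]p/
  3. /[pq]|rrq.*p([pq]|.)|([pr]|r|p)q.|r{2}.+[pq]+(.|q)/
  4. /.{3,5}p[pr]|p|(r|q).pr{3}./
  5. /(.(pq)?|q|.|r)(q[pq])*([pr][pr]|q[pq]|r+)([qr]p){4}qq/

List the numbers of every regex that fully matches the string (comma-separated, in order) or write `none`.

1 → match
2 → no match
3 → no match
4 → no match
5 → no match — must end with 'pqq'

1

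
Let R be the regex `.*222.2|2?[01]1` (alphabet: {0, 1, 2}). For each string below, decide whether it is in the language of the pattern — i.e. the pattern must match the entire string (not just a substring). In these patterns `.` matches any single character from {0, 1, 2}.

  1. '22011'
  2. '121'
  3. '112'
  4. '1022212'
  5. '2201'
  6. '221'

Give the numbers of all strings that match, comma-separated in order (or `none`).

4

1. '22011' → no match
2. '121' → no match
3. '112' → no match
4. '1022212' → match
5. '2201' → no match
6. '221' → no match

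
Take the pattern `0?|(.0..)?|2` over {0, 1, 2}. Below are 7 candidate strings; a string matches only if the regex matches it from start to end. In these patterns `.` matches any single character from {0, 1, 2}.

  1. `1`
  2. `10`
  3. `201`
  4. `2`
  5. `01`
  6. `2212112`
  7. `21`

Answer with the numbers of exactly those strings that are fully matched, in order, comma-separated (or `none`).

4

1 → no match
2 → no match
3 → no match
4 → match
5 → no match
6 → no match
7 → no match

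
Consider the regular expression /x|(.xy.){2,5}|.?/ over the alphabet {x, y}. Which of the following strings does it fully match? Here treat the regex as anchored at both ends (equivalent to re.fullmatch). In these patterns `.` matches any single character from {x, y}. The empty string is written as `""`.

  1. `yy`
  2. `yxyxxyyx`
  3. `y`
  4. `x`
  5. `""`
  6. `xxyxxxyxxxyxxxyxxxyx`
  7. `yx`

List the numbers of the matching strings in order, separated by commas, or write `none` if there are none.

1 → no match
2 → no match
3 → match
4 → match
5 → match
6 → match
7 → no match

3, 4, 5, 6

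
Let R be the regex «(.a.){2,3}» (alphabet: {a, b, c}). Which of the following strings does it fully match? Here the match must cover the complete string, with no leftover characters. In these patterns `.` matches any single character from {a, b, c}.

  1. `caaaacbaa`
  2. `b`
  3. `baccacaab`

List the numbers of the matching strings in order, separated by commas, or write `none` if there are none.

1 → match
2 → no match
3 → match

1, 3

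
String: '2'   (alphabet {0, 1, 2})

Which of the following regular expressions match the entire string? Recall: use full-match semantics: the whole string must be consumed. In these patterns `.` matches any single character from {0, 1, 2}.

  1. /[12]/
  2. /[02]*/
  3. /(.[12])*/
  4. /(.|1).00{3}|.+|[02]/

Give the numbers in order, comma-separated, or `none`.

1, 2, 4

1 → match
2 → match
3 → no match
4 → match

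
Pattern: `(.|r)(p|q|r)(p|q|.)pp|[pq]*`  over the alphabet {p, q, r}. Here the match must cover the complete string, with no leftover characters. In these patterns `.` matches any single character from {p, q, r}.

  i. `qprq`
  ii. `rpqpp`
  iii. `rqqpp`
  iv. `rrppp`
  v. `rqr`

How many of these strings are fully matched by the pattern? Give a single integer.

i → no match
ii → match
iii → match
iv → match
v → no match
Total matched: 3

3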